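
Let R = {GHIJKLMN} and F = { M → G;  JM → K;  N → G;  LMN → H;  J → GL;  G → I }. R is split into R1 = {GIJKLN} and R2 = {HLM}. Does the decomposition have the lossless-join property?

Common attributes: R1 ∩ R2 = {L}.
No dependency enlarges {L}, so (L)⁺ = {L}.
The closure contains neither all of R1 = {GIJKLN} nor all of R2 = {HLM}, so the common attributes are not a superkey of either fragment. The join is lossy.

No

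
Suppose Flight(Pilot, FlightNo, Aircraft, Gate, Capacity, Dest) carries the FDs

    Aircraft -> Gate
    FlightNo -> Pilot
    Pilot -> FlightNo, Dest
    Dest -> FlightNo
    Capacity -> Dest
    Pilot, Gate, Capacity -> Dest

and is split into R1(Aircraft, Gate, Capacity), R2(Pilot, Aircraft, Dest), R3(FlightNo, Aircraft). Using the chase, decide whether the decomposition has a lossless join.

No

Chase test. Columns are Pilot, FlightNo, Aircraft, Gate, Capacity, Dest; row i has aⱼ where attribute j ∈ Ri, else bᵢⱼ.
Initial tableau (one row per fragment):
  row 1: b11 b12 a3 a4 a5 b16
  row 2: a1 b22 a3 b24 b25 a6
  row 3: b31 a2 a3 b34 b35 b36
Rows 1 and 2 agree on Aircraft; apply Aircraft→Gate and equate their Gate entries.
Rows 1 and 3 agree on Aircraft; apply Aircraft→Gate and equate their Gate entries.
No row becomes fully distinguished — the join is lossy.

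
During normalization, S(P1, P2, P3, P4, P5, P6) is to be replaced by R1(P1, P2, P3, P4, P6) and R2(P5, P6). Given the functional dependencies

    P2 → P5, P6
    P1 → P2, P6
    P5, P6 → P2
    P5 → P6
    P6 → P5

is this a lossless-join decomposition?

Yes

Common attributes: R1 ∩ R2 = {P6}.
Closure of {P6}: P6 → P5 applies, adding P5; P5, P6 → P2 applies, adding P2. So (P6)⁺ = {P2, P5, P6}.
This closure contains every attribute of R2, so R1 ∩ R2 → R2. The join is lossless.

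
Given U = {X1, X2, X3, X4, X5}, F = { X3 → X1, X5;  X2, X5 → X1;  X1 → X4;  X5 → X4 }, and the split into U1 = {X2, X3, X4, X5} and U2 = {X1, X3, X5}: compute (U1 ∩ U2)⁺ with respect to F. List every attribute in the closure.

U1 ∩ U2 = {X3, X5}.
X3 → X1, X5 applies, adding X1
X1 → X4 applies, adding X4
Closure: {X1, X3, X4, X5}.

X1, X3, X4, X5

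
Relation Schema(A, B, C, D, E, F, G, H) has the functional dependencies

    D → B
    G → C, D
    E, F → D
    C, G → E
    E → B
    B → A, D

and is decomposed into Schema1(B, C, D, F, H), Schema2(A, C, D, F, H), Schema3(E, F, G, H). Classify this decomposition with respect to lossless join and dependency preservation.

Lossless test (chase): Rows 1 and 2 agree on D; apply D→B and equate their B entries. Rows 1 and 2 agree on B; apply B→A, D and equate their A, D entries. No row becomes fully distinguished — the join is lossy.
Dependency preservation: the restricted closure of {G} across the fragments never reaches {C, D}, so G → C, D cannot be enforced without a join — not preserved.

lossy and not dependency-preserving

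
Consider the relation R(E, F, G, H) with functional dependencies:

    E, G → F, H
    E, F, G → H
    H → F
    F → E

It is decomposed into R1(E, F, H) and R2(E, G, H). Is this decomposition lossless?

Common attributes: R1 ∩ R2 = {E, H}.
Closure of {E, H}: H → F applies, adding F. So (E, H)⁺ = {E, F, H}.
This closure contains every attribute of R1, so R1 ∩ R2 → R1. The join is lossless.

Yes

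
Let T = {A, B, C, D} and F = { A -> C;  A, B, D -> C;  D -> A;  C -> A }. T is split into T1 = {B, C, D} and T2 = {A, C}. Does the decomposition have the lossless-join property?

Common attributes: T1 ∩ T2 = {C}.
Closure of {C}: C → A applies, adding A. So (C)⁺ = {A, C}.
This closure contains every attribute of T2, so T1 ∩ T2 → T2. The join is lossless.

Yes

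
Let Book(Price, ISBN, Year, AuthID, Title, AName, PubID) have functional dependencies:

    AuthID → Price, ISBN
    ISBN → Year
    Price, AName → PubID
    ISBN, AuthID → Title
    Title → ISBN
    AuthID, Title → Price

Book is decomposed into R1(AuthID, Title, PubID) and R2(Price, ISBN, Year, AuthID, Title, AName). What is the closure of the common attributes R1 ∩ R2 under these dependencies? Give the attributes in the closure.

R1 ∩ R2 = {AuthID, Title}.
AuthID → Price, ISBN applies, adding Price, ISBN
ISBN → Year applies, adding Year
Closure: {Price, ISBN, Year, AuthID, Title}.

Price, ISBN, Year, AuthID, Title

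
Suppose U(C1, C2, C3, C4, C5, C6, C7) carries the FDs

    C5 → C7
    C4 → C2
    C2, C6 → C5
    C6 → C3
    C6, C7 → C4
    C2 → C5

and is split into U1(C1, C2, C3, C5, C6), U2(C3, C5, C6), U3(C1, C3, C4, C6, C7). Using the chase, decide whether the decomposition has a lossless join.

Chase test. Columns are C1, C2, C3, C4, C5, C6, C7; row i has aⱼ where attribute j ∈ Ui, else bᵢⱼ.
Initial tableau (one row per fragment):
  row 1: a1 a2 a3 b14 a5 a6 b17
  row 2: b21 b22 a3 b24 a5 a6 b27
  row 3: a1 b32 a3 a4 b35 a6 a7
Rows 1 and 2 agree on C5; apply C5→C7 and equate their C7 entries.
Rows 1 and 2 agree on C6, C7; apply C6, C7→C4 and equate their C4 entries.
Rows 1 and 2 agree on C4; apply C4→C2 and equate their C2 entries.
No row becomes fully distinguished — the join is lossy.

No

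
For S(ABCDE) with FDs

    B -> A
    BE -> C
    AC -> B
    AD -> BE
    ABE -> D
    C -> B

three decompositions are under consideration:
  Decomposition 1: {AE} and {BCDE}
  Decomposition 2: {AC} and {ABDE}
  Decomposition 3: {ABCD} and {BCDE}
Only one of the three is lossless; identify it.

Decomposition 3

Decomposition 1: common = {E}, closure = {E} → lossy.
Decomposition 2: common = {A}, closure = {A} → lossy.
Decomposition 3: common = {BCD}, closure = {ABCDE} → lossless.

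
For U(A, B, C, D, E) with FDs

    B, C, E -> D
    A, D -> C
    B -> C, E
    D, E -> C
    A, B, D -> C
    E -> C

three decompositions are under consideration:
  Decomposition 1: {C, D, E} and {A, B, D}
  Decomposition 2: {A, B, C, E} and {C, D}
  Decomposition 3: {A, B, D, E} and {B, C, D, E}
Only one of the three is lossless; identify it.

Decomposition 1: common = {D}, closure = {D} → lossy.
Decomposition 2: common = {C}, closure = {C} → lossy.
Decomposition 3: common = {B, D, E}, closure = {B, C, D, E} → lossless.

Decomposition 3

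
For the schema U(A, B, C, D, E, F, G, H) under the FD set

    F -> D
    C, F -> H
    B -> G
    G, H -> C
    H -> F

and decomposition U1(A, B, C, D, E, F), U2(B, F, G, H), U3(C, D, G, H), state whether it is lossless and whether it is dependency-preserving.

lossless but not dependency-preserving

Lossless test (chase): Rows 1 and 2 agree on F; apply F→D and equate their D entries. Rows 1 and 2 agree on B; apply B→G and equate their G entries. Rows 2 and 3 agree on G, H; apply G, H→C and equate their C entries. Rows 2 and 3 agree on H; apply H→F and equate their F entries. Rows 1 and 2 agree on C, F; apply C, F→H and equate their H entries. Row 1 is now all distinguished symbols — the join is lossless.
Dependency preservation: the restricted closure of {C, F} across the fragments never reaches {H}, so C, F → H cannot be enforced without a join — not preserved.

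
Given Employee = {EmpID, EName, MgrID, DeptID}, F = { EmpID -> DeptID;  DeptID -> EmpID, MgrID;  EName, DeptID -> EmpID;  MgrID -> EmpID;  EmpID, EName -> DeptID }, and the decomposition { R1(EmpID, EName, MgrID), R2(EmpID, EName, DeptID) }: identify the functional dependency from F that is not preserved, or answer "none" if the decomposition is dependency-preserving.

none

EmpID → DeptID lies within R2.
DeptID → EmpID, MgrID: restricted closure across fragments reaches EmpID, MgrID.
EName, DeptID → EmpID lies within R2.
MgrID → EmpID lies within R1.
EmpID, EName → DeptID lies within R2.
Every dependency is enforceable on the fragments, so the decomposition is dependency-preserving.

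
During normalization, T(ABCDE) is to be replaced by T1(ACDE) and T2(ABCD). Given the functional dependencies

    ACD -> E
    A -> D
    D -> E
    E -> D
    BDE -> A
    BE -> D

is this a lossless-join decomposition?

Yes

Common attributes: T1 ∩ T2 = {ACD}.
Closure of {ACD}: ACD → E applies, adding E. So (ACD)⁺ = {ACDE}.
This closure contains every attribute of T1, so T1 ∩ T2 → T1. The join is lossless.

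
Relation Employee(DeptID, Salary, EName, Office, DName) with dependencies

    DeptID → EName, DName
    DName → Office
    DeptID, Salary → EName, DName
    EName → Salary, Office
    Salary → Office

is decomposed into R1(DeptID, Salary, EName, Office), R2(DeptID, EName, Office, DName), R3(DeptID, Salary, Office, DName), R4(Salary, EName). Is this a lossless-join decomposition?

Yes

Chase test. Columns are DeptID, Salary, EName, Office, DName; row i has aⱼ where attribute j ∈ Ri, else bᵢⱼ.
Initial tableau (one row per fragment):
  row 1: a1 a2 a3 a4 b15
  row 2: a1 b22 a3 a4 a5
  row 3: a1 a2 b33 a4 a5
  row 4: b41 a2 a3 b44 b45
Rows 1 and 2 agree on DeptID; apply DeptID→EName, DName and equate their EName, DName entries.
Rows 1 and 3 agree on DeptID; apply DeptID→EName, DName and equate their EName, DName entries.
Rows 1 and 2 agree on EName; apply EName→Salary, Office and equate their Salary, Office entries.
Rows 1 and 4 agree on EName; apply EName→Salary, Office and equate their Salary, Office entries.
Row 1 is now all distinguished symbols — the join is lossless.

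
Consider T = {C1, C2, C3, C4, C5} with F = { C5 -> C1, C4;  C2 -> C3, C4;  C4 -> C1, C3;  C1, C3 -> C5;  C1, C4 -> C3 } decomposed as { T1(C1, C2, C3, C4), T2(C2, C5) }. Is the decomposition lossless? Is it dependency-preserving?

lossless but not dependency-preserving

Lossless test: (C2)⁺ = {C1, C2, C3, C4, C5}, which contains all of one fragment — lossless.
Dependency preservation: the restricted closure of {C5} across the fragments never reaches {C1, C4}, so C5 → C1, C4 cannot be enforced without a join — not preserved.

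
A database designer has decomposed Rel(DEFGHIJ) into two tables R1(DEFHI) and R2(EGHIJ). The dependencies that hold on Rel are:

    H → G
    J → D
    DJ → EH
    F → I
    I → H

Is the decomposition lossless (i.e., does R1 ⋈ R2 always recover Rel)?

No

Common attributes: R1 ∩ R2 = {EHI}.
Closure of {EHI}: H → G applies, adding G. So (EHI)⁺ = {EGHI}.
The closure contains neither all of R1 = {DEFHI} nor all of R2 = {EGHIJ}, so the common attributes are not a superkey of either fragment. The join is lossy.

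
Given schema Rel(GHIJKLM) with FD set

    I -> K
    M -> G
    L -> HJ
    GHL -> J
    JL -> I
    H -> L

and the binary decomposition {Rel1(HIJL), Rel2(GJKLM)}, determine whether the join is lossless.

Common attributes: Rel1 ∩ Rel2 = {JL}.
Closure of {JL}: L → HJ applies, adding H; JL → I applies, adding I; I → K applies, adding K. So (JL)⁺ = {HIJKL}.
This closure contains every attribute of Rel1, so Rel1 ∩ Rel2 → Rel1. The join is lossless.

Yes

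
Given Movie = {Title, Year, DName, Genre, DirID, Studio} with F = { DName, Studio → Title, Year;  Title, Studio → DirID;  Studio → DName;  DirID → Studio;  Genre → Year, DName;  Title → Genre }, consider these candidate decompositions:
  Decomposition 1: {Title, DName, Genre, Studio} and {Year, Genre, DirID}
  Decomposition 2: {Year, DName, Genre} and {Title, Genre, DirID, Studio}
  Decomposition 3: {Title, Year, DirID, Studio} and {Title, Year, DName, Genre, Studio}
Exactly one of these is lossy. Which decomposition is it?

Decomposition 1: common = {Genre}, closure = {Year, DName, Genre} → lossy.
Decomposition 2: common = {Genre}, closure = {Year, DName, Genre} → lossless.
Decomposition 3: common = {Title, Year, Studio}, closure = {Title, Year, DName, Genre, DirID, Studio} → lossless.

Decomposition 1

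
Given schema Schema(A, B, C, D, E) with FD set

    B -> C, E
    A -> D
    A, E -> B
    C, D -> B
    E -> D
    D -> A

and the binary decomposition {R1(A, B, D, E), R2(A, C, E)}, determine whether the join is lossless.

Common attributes: R1 ∩ R2 = {A, E}.
Closure of {A, E}: A → D applies, adding D; A, E → B applies, adding B; B → C, E applies, adding C. So (A, E)⁺ = {A, B, C, D, E}.
This closure contains every attribute of R1, so R1 ∩ R2 → R1. The join is lossless.

Yes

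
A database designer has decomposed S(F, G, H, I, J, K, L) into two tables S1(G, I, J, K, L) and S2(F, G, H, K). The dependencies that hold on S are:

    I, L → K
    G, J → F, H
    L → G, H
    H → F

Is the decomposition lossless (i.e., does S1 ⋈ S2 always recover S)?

Common attributes: S1 ∩ S2 = {G, K}.
No dependency enlarges {G, K}, so (G, K)⁺ = {G, K}.
The closure contains neither all of S1 = {G, I, J, K, L} nor all of S2 = {F, G, H, K}, so the common attributes are not a superkey of either fragment. The join is lossy.

No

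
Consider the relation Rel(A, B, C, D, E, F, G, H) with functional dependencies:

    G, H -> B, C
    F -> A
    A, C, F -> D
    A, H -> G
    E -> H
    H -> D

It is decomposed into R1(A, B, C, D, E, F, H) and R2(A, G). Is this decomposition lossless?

No

Common attributes: R1 ∩ R2 = {A}.
No dependency enlarges {A}, so (A)⁺ = {A}.
The closure contains neither all of R1 = {A, B, C, D, E, F, H} nor all of R2 = {A, G}, so the common attributes are not a superkey of either fragment. The join is lossy.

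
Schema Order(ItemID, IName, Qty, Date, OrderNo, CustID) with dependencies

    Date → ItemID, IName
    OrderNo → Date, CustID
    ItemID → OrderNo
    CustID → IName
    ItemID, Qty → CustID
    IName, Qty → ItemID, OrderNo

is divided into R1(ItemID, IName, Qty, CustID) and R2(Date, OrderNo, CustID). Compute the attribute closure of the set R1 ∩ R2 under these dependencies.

IName, CustID

R1 ∩ R2 = {CustID}.
CustID → IName applies, adding IName
Closure: {IName, CustID}.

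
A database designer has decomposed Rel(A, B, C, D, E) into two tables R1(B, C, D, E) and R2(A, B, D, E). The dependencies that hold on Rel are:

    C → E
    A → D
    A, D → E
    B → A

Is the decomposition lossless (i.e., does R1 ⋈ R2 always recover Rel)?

Common attributes: R1 ∩ R2 = {B, D, E}.
Closure of {B, D, E}: B → A applies, adding A. So (B, D, E)⁺ = {A, B, D, E}.
This closure contains every attribute of R2, so R1 ∩ R2 → R2. The join is lossless.

Yes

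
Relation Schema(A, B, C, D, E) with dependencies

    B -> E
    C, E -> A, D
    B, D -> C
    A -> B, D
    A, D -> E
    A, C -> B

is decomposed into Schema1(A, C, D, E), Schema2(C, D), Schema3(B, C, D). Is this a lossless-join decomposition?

No

Chase test. Columns are A, B, C, D, E; row i has aⱼ where attribute j ∈ Schemai, else bᵢⱼ.
Initial tableau (one row per fragment):
  row 1: a1 b12 a3 a4 a5
  row 2: b21 b22 a3 a4 b25
  row 3: b31 a2 a3 a4 b35
No row becomes fully distinguished — the join is lossy.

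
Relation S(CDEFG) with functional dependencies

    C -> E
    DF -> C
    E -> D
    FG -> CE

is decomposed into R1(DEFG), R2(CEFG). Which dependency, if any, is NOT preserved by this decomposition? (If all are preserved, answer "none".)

none

C → E lies within R2.
DF → C: restricted closure across fragments reaches C.
E → D lies within R1.
FG → CE lies within R2.
Every dependency is enforceable on the fragments, so the decomposition is dependency-preserving.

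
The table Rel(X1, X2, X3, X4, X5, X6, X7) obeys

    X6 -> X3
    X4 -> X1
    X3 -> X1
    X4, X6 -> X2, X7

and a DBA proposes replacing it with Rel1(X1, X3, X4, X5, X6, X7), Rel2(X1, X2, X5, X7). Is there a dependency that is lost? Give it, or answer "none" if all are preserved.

Check X4, X6 → X2, X7: no single fragment contains all of {X2, X4, X6, X7}, and the restricted closure of {X4, X6} across the fragments never reaches {X2, X7}.
X6 → X3 is preserved.
X4 → X1 is preserved.
X3 → X1 is preserved.

X4, X6 -> X2, X7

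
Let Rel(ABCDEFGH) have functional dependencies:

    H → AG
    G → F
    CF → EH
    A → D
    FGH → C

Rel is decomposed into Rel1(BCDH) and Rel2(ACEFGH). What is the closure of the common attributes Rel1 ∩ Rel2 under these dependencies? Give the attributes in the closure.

Rel1 ∩ Rel2 = {CH}.
H → AG applies, adding AG
G → F applies, adding F
CF → EH applies, adding E
A → D applies, adding D
Closure: {ACDEFGH}.

ACDEFGH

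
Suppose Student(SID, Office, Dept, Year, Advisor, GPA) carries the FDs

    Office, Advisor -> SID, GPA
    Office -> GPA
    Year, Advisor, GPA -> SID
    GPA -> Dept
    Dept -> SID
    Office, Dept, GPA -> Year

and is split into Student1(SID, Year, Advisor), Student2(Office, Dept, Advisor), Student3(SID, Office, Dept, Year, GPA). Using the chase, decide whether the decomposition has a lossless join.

Yes

Chase test. Columns are SID, Office, Dept, Year, Advisor, GPA; row i has aⱼ where attribute j ∈ Studenti, else bᵢⱼ.
Initial tableau (one row per fragment):
  row 1: a1 b12 b13 a4 a5 b16
  row 2: b21 a2 a3 b24 a5 b26
  row 3: a1 a2 a3 a4 b35 a6
Rows 2 and 3 agree on Office; apply Office→GPA and equate their GPA entries.
Rows 2 and 3 agree on Dept; apply Dept→SID and equate their SID entries.
Rows 2 and 3 agree on Office, Dept, GPA; apply Office, Dept, GPA→Year and equate their Year entries.
Row 2 is now all distinguished symbols — the join is lossless.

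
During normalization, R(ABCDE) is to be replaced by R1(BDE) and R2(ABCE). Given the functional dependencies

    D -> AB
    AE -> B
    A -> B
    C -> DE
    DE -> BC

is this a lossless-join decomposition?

Common attributes: R1 ∩ R2 = {BE}.
No dependency enlarges {BE}, so (BE)⁺ = {BE}.
The closure contains neither all of R1 = {BDE} nor all of R2 = {ABCE}, so the common attributes are not a superkey of either fragment. The join is lossy.

No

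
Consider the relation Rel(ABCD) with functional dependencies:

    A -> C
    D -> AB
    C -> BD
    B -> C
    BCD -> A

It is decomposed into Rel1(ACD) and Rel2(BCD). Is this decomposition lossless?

Yes

Common attributes: Rel1 ∩ Rel2 = {CD}.
Closure of {CD}: D → AB applies, adding AB. So (CD)⁺ = {ABCD}.
This closure contains every attribute of Rel1, so Rel1 ∩ Rel2 → Rel1. The join is lossless.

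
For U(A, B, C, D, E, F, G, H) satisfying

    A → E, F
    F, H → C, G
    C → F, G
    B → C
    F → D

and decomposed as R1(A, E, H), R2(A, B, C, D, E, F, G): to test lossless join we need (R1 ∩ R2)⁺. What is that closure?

R1 ∩ R2 = {A, E}.
A → E, F applies, adding F
F → D applies, adding D
Closure: {A, D, E, F}.

A, D, E, F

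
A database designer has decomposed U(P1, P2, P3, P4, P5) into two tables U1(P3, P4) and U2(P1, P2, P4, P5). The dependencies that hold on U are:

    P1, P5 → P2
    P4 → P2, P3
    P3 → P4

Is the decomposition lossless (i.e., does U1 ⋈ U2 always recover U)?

Common attributes: U1 ∩ U2 = {P4}.
Closure of {P4}: P4 → P2, P3 applies, adding P2, P3. So (P4)⁺ = {P2, P3, P4}.
This closure contains every attribute of U1, so U1 ∩ U2 → U1. The join is lossless.

Yes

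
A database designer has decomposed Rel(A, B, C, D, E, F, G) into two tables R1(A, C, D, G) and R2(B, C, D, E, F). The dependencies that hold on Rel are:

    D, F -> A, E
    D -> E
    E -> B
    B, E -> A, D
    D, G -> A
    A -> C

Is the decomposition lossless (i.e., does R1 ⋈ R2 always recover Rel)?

Common attributes: R1 ∩ R2 = {C, D}.
Closure of {C, D}: D → E applies, adding E; E → B applies, adding B; B, E → A, D applies, adding A. So (C, D)⁺ = {A, B, C, D, E}.
The closure contains neither all of R1 = {A, C, D, G} nor all of R2 = {B, C, D, E, F}, so the common attributes are not a superkey of either fragment. The join is lossy.

No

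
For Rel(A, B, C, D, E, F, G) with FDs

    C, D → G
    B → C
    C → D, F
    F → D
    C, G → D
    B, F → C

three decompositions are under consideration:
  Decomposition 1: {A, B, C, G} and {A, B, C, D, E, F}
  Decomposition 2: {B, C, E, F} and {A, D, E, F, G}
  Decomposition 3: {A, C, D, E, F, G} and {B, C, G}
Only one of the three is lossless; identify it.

Decomposition 1: common = {A, B, C}, closure = {A, B, C, D, F, G} → lossless.
Decomposition 2: common = {E, F}, closure = {D, E, F} → lossy.
Decomposition 3: common = {C, G}, closure = {C, D, F, G} → lossy.

Decomposition 1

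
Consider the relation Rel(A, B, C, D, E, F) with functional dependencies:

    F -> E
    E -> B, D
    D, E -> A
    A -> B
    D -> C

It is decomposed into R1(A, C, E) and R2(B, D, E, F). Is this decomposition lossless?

Common attributes: R1 ∩ R2 = {E}.
Closure of {E}: E → B, D applies, adding B, D; D, E → A applies, adding A; D → C applies, adding C. So (E)⁺ = {A, B, C, D, E}.
This closure contains every attribute of R1, so R1 ∩ R2 → R1. The join is lossless.

Yes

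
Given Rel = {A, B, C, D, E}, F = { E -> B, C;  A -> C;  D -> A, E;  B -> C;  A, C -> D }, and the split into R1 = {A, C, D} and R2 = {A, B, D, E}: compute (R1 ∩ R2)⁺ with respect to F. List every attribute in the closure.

R1 ∩ R2 = {A, D}.
A → C applies, adding C
D → A, E applies, adding E
E → B, C applies, adding B
Closure: {A, B, C, D, E}.

A, B, C, D, E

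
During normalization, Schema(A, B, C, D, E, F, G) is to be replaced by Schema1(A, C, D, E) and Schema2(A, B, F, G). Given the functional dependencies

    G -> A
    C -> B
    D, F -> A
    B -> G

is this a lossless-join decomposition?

Common attributes: Schema1 ∩ Schema2 = {A}.
No dependency enlarges {A}, so (A)⁺ = {A}.
The closure contains neither all of Schema1 = {A, C, D, E} nor all of Schema2 = {A, B, F, G}, so the common attributes are not a superkey of either fragment. The join is lossy.

No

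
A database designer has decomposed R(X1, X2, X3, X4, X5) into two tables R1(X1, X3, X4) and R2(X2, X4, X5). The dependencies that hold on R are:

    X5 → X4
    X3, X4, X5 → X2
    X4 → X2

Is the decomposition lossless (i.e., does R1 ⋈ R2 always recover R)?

No

Common attributes: R1 ∩ R2 = {X4}.
Closure of {X4}: X4 → X2 applies, adding X2. So (X4)⁺ = {X2, X4}.
The closure contains neither all of R1 = {X1, X3, X4} nor all of R2 = {X2, X4, X5}, so the common attributes are not a superkey of either fragment. The join is lossy.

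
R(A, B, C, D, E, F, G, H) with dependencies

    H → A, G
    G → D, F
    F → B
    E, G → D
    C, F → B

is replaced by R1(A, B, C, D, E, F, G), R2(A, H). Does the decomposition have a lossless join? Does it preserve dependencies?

Lossless test: (A)⁺ = {A}, which is a superkey of neither fragment — lossy.
Dependency preservation: the restricted closure of {H} across the fragments never reaches {A, G}, so H → A, G cannot be enforced without a join — not preserved.

lossy and not dependency-preserving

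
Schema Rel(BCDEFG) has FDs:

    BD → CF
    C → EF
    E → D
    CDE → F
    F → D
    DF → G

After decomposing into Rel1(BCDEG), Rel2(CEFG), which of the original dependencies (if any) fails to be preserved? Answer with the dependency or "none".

Check F → D: no single fragment contains all of {DF}, and the restricted closure of {F} across the fragments never reaches {D}.
BD → CF is preserved.
C → EF is preserved.
E → D is preserved.
CDE → F is preserved.
DF → G is preserved.

F → D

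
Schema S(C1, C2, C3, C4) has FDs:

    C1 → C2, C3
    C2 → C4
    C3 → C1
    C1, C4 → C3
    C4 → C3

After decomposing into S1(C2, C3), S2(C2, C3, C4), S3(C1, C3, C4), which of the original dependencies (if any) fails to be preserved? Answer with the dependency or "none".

none

C1 → C2, C3: restricted closure across fragments reaches C2, C3.
C2 → C4 lies within S2.
C3 → C1 lies within S3.
C1, C4 → C3 lies within S3.
C4 → C3 lies within S2.
Every dependency is enforceable on the fragments, so the decomposition is dependency-preserving.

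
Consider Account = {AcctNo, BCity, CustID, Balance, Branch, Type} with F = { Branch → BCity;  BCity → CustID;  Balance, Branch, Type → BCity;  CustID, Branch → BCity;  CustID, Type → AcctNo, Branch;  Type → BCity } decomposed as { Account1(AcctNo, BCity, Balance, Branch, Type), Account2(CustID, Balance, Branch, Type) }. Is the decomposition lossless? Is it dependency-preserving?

Lossless test: (Balance, Branch, Type)⁺ = {AcctNo, BCity, CustID, Balance, Branch, Type}, which contains all of one fragment — lossless.
Dependency preservation: the restricted closure of {BCity} across the fragments never reaches {CustID}, so BCity → CustID cannot be enforced without a join — not preserved.

lossless but not dependency-preserving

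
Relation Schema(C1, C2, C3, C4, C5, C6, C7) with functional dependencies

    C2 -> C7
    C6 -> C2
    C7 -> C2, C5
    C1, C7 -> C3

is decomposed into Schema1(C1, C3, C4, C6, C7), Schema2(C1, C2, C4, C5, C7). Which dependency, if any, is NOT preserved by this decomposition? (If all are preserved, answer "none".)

C2 → C7 lies within Schema2.
C6 → C2: restricted closure across fragments reaches C2.
C7 → C2, C5 lies within Schema2.
C1, C7 → C3 lies within Schema1.
Every dependency is enforceable on the fragments, so the decomposition is dependency-preserving.

none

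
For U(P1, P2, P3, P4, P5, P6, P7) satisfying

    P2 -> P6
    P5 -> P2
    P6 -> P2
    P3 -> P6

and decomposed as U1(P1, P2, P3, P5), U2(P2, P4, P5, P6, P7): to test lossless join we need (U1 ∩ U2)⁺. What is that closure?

P2, P5, P6

U1 ∩ U2 = {P2, P5}.
P2 → P6 applies, adding P6
Closure: {P2, P5, P6}.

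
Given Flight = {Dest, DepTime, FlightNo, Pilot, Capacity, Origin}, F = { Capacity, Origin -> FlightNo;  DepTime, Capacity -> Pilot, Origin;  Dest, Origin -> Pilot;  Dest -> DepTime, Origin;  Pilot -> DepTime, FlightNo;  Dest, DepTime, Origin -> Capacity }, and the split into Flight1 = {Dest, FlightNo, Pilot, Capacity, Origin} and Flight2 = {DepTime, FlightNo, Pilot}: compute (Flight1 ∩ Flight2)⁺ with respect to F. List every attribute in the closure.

Flight1 ∩ Flight2 = {FlightNo, Pilot}.
Pilot → DepTime, FlightNo applies, adding DepTime
Closure: {DepTime, FlightNo, Pilot}.

DepTime, FlightNo, Pilot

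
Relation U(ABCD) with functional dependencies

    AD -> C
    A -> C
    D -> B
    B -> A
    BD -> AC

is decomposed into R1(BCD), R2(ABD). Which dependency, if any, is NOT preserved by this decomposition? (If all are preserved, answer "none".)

A -> C

Check A → C: no single fragment contains all of {AC}, and the restricted closure of {A} across the fragments never reaches {C}.
AD → C is preserved.
D → B is preserved.
B → A is preserved.
BD → AC is preserved.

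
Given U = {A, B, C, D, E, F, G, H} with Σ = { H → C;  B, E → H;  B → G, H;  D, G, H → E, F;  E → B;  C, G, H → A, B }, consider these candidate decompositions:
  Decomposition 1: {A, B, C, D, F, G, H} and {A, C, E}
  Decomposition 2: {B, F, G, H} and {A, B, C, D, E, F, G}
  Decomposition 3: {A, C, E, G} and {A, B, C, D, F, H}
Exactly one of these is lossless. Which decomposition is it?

Decomposition 2

Decomposition 1: common = {A, C}, closure = {A, C} → lossy.
Decomposition 2: common = {B, F, G}, closure = {A, B, C, F, G, H} → lossless.
Decomposition 3: common = {A, C}, closure = {A, C} → lossy.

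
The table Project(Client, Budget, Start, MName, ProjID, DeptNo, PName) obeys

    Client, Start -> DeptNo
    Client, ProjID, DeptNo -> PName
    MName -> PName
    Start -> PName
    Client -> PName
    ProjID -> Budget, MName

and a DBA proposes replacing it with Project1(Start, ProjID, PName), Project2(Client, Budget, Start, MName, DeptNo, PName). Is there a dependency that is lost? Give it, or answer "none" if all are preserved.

Check ProjID → Budget, MName: no single fragment contains all of {Budget, MName, ProjID}, and the restricted closure of {ProjID} across the fragments never reaches {Budget, MName}.
Client, Start → DeptNo is preserved.
Client, ProjID, DeptNo → PName is preserved.
MName → PName is preserved.
Start → PName is preserved.
Client → PName is preserved.

ProjID -> Budget, MName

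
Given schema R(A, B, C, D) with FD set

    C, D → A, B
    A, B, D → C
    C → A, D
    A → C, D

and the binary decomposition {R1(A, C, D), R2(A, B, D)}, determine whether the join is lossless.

Common attributes: R1 ∩ R2 = {A, D}.
Closure of {A, D}: A → C, D applies, adding C; C, D → A, B applies, adding B. So (A, D)⁺ = {A, B, C, D}.
This closure contains every attribute of R1, so R1 ∩ R2 → R1. The join is lossless.

Yes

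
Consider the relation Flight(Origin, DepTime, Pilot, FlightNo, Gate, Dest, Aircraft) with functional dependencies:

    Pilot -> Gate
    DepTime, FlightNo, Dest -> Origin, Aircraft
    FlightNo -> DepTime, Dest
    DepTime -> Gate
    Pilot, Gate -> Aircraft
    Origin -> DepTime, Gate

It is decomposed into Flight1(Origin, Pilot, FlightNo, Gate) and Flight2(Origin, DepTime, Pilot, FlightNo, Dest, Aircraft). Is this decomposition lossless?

Yes

Common attributes: Flight1 ∩ Flight2 = {Origin, Pilot, FlightNo}.
Closure of {Origin, Pilot, FlightNo}: Pilot → Gate applies, adding Gate; FlightNo → DepTime, Dest applies, adding DepTime, Dest; Pilot, Gate → Aircraft applies, adding Aircraft. So (Origin, Pilot, FlightNo)⁺ = {Origin, DepTime, Pilot, FlightNo, Gate, Dest, Aircraft}.
This closure contains every attribute of Flight1, so Flight1 ∩ Flight2 → Flight1. The join is lossless.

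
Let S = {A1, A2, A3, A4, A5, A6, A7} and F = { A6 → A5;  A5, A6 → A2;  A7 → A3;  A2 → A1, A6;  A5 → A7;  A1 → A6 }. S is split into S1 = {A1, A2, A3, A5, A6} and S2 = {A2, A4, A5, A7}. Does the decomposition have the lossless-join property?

Yes

Common attributes: S1 ∩ S2 = {A2, A5}.
Closure of {A2, A5}: A2 → A1, A6 applies, adding A1, A6; A5 → A7 applies, adding A7; A7 → A3 applies, adding A3. So (A2, A5)⁺ = {A1, A2, A3, A5, A6, A7}.
This closure contains every attribute of S1, so S1 ∩ S2 → S1. The join is lossless.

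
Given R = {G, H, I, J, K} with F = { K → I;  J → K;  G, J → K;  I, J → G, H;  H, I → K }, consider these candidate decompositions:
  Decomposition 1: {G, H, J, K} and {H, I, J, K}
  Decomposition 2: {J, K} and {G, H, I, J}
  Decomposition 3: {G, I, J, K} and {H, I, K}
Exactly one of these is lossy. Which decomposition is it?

Decomposition 3

Decomposition 1: common = {H, J, K}, closure = {G, H, I, J, K} → lossless.
Decomposition 2: common = {J}, closure = {G, H, I, J, K} → lossless.
Decomposition 3: common = {I, K}, closure = {I, K} → lossy.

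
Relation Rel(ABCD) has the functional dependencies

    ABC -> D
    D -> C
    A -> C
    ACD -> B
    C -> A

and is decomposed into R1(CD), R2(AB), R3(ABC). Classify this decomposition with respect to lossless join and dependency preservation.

Lossless test (chase): Rows 2 and 3 agree on A; apply A→C and equate their C entries. Rows 1 and 2 agree on C; apply C→A and equate their A entries. Rows 2 and 3 agree on ABC; apply ABC→D and equate their D entries. No row becomes fully distinguished — the join is lossy.
Dependency preservation: the restricted closure of {ABC} across the fragments never reaches {D}, so ABC → D cannot be enforced without a join — not preserved.

lossy and not dependency-preserving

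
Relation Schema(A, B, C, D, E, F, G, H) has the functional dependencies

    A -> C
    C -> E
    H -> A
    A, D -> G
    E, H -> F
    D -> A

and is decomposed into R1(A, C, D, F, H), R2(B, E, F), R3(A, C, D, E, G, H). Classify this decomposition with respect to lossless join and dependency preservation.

Lossless test (chase): Rows 1 and 3 agree on C; apply C→E and equate their E entries. Rows 1 and 3 agree on A, D; apply A, D→G and equate their G entries. Rows 1 and 3 agree on E, H; apply E, H→F and equate their F entries. No row becomes fully distinguished — the join is lossy.
Dependency preservation: E, H → F is not contained in any single fragment, but the restricted closure of its left-hand side across the fragments still reaches the right-hand side; the remaining FDs each lie inside some fragment. All dependencies are preserved.

lossy but dependency-preserving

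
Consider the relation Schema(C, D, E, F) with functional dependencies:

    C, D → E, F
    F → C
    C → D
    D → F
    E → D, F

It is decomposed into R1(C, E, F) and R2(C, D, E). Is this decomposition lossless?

Common attributes: R1 ∩ R2 = {C, E}.
Closure of {C, E}: C → D applies, adding D; D → F applies, adding F. So (C, E)⁺ = {C, D, E, F}.
This closure contains every attribute of R1, so R1 ∩ R2 → R1. The join is lossless.

Yes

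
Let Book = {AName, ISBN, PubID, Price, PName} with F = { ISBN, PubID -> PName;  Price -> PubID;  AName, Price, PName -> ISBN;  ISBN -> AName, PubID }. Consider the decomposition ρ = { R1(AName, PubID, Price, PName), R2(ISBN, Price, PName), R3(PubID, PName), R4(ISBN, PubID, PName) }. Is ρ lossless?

No

Chase test. Columns are AName, ISBN, PubID, Price, PName; row i has aⱼ where attribute j ∈ Ri, else bᵢⱼ.
Initial tableau (one row per fragment):
  row 1: a1 b12 a3 a4 a5
  row 2: b21 a2 b23 a4 a5
  row 3: b31 b32 a3 b34 a5
  row 4: b41 a2 a3 b44 a5
Rows 1 and 2 agree on Price; apply Price→PubID and equate their PubID entries.
Rows 2 and 4 agree on ISBN; apply ISBN→AName, PubID and equate their AName, PubID entries.
No row becomes fully distinguished — the join is lossy.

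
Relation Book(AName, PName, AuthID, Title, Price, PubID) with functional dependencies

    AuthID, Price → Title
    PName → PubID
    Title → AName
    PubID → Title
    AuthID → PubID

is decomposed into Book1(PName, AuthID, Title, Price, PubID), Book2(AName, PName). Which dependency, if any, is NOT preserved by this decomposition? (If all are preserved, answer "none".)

Check Title → AName: no single fragment contains all of {AName, Title}, and the restricted closure of {Title} across the fragments never reaches {AName}.
AuthID, Price → Title is preserved.
PName → PubID is preserved.
PubID → Title is preserved.
AuthID → PubID is preserved.

Title → AName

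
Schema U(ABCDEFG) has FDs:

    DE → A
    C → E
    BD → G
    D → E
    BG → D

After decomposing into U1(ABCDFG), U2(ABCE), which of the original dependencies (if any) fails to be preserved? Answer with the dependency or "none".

Check D → E: no single fragment contains all of {DE}, and the restricted closure of {D} across the fragments never reaches {E}.
DE → A is preserved.
C → E is preserved.
BD → G is preserved.
BG → D is preserved.

D → E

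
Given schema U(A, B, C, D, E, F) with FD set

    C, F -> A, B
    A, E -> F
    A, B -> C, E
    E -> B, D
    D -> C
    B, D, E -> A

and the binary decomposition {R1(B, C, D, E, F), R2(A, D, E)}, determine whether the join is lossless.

Yes

Common attributes: R1 ∩ R2 = {D, E}.
Closure of {D, E}: E → B, D applies, adding B; D → C applies, adding C; B, D, E → A applies, adding A; A, E → F applies, adding F. So (D, E)⁺ = {A, B, C, D, E, F}.
This closure contains every attribute of R1, so R1 ∩ R2 → R1. The join is lossless.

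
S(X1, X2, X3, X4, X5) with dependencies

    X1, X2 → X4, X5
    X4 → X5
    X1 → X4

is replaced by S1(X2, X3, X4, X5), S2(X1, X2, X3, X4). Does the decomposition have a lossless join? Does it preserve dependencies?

Lossless test: (X2, X3, X4)⁺ = {X2, X3, X4, X5}, which contains all of one fragment — lossless.
Dependency preservation: X1, X2 → X4, X5 is not contained in any single fragment, but the restricted closure of its left-hand side across the fragments still reaches the right-hand side; the remaining FDs each lie inside some fragment. All dependencies are preserved.

lossless and dependency-preserving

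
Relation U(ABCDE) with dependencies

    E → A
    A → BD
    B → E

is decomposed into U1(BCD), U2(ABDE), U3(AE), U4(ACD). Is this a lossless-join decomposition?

Chase test. Columns are ABCDE; row i has aⱼ where attribute j ∈ Ui, else bᵢⱼ.
Initial tableau (one row per fragment):
  row 1: b11 a2 a3 a4 b15
  row 2: a1 a2 b23 a4 a5
  row 3: a1 b32 b33 b34 a5
  row 4: a1 b42 a3 a4 b45
Rows 2 and 3 agree on A; apply A→BD and equate their BD entries.
Rows 2 and 4 agree on A; apply A→BD and equate their BD entries.
Rows 1 and 2 agree on B; apply B→E and equate their E entries.
Rows 1 and 4 agree on B; apply B→E and equate their E entries.
Rows 1 and 2 agree on E; apply E→A and equate their A entries.
Row 1 is now all distinguished symbols — the join is lossless.

Yes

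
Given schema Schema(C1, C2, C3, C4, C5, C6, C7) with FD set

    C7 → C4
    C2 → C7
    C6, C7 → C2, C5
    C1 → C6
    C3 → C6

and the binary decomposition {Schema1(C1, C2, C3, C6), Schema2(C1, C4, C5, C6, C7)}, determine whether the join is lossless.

No

Common attributes: Schema1 ∩ Schema2 = {C1, C6}.
No dependency enlarges {C1, C6}, so (C1, C6)⁺ = {C1, C6}.
The closure contains neither all of Schema1 = {C1, C2, C3, C6} nor all of Schema2 = {C1, C4, C5, C6, C7}, so the common attributes are not a superkey of either fragment. The join is lossy.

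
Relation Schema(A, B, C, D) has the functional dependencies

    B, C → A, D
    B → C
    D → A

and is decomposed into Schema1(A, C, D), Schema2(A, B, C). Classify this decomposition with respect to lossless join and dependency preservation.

Lossless test: (A, C)⁺ = {A, C}, which is a superkey of neither fragment — lossy.
Dependency preservation: the restricted closure of {B, C} across the fragments never reaches {A, D}, so B, C → A, D cannot be enforced without a join — not preserved.

lossy and not dependency-preserving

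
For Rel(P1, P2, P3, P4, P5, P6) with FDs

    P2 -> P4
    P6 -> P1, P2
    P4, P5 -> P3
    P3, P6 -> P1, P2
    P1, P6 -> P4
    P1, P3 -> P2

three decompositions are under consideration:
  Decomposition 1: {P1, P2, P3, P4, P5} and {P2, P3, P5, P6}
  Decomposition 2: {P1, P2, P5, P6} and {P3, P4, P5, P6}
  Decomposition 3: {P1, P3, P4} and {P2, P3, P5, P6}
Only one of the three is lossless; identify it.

Decomposition 1: common = {P2, P3, P5}, closure = {P2, P3, P4, P5} → lossy.
Decomposition 2: common = {P5, P6}, closure = {P1, P2, P3, P4, P5, P6} → lossless.
Decomposition 3: common = {P3}, closure = {P3} → lossy.

Decomposition 2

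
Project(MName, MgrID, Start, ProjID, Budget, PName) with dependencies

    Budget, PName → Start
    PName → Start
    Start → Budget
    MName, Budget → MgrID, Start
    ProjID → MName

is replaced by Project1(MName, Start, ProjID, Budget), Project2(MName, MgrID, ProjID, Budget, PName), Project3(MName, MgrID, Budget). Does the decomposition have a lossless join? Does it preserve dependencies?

lossless but not dependency-preserving

Lossless test (chase): Rows 1 and 2 agree on MName, Budget; apply MName, Budget→MgrID, Start and equate their MgrID, Start entries. Rows 1 and 3 agree on MName, Budget; apply MName, Budget→MgrID, Start and equate their MgrID, Start entries. Row 2 is now all distinguished symbols — the join is lossless.
Dependency preservation: the restricted closure of {Budget, PName} across the fragments never reaches {Start}, so Budget, PName → Start cannot be enforced without a join — not preserved.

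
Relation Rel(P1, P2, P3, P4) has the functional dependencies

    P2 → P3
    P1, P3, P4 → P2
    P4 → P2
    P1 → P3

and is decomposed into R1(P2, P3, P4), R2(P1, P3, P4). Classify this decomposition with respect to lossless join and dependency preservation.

lossless and dependency-preserving

Lossless test: (P3, P4)⁺ = {P2, P3, P4}, which contains all of one fragment — lossless.
Dependency preservation: P1, P3, P4 → P2 is not contained in any single fragment, but the restricted closure of its left-hand side across the fragments still reaches the right-hand side; the remaining FDs each lie inside some fragment. All dependencies are preserved.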